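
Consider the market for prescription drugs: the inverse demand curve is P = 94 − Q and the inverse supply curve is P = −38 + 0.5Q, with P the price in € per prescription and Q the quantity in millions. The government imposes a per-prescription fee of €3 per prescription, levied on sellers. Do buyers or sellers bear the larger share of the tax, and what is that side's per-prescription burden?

Rewrite in direct form: Qd = 94 − P and Qs = 2P + 76.
Without the tax, 94 − P = 2P + 76 gives 3P = 18, so P* = €6 and Q* = 88.
With the tax collected from sellers, supply shifts: Qs = 2(P − 3) + 76.
New equilibrium: buyers pay €8, sellers receive €5, Q = 86. (Wedge: Pb − Ps = 3.)
Per-prescription burden: buyers €2, sellers €1.
Buyers take the larger share because demand is less price-elastic here (demand slope 1 vs supply slope 2).

Buyers bear the larger share: €2 per prescription.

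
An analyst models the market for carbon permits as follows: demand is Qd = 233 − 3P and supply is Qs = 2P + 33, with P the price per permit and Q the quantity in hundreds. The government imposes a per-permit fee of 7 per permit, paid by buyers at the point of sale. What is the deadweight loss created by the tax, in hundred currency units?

Before the tax: set 233 − 3P = 2P + 33 → P* = 40, Q* = 113.
With the tax collected from buyers, demand (in seller-price terms) shifts: Qd = 233 − 3(P + 7).
Solving gives Q = 104.6 with buyers paying 42.8 and producers receiving 35.8 (the 7 wedge).
Quantity falls by |ΔQ| = |113 − 104.6| = 8.4.
DWL = ½ · t · |ΔQ| = ½ · 7 · 8.4 = 29.4.

Deadweight loss = 29.4 hundred.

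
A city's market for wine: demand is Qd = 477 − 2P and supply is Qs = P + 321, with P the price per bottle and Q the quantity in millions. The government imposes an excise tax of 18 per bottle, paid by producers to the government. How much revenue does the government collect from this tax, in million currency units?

Tax revenue = 6498 million.

Before the tax: set 477 − 2P = P + 321 → P* = 52, Q* = 373.
With the tax collected from producers, supply shifts: Qs = (P − 18) + 321.
New equilibrium: buyers pay 58, producers receive 40, Q = 361. (Wedge: Pb − Ps = 18.)
Revenue = t · Q = 18 · 361 = 6498.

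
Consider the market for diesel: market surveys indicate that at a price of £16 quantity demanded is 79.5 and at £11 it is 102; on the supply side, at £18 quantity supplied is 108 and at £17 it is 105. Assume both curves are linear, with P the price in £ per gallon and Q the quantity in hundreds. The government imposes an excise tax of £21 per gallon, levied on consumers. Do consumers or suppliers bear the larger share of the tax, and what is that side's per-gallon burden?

Suppliers bear the larger share: £12.6 per gallon.

Demand slope: (102 − 79.5)/(11 − 16) = -4.5, so Qd = 151.5 − 4.5P.
Supply slope: (105 − 108)/(17 − 18) = 3, so Qs = 3P + 54.
Without the tax, 151.5 − 4.5P = 3P + 54 gives 7.5P = 97.5, so P* = £13 and Q* = 93.
With the tax collected from consumers, demand (in seller-price terms) shifts: Qd = 151.5 − 4.5(P + 21).
New equilibrium: consumers pay £21.4, suppliers receive £0.4, Q = 55.2. (Wedge: Pb − Ps = 21.)
Per-gallon burden: consumers £8.4, suppliers £12.6.
Suppliers take the larger share because supply is less price-elastic here (demand slope 4.5 vs supply slope 3).
The less price-elastic side of the market bears the larger share of a per-unit tax.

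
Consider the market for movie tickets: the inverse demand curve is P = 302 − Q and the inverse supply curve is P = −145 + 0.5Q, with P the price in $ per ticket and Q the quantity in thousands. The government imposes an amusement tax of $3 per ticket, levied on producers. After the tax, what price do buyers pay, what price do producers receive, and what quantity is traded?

Buyers pay $6; producers receive $3; quantity = 296.

Inverting to Q(P) form: Qd = 302 − P; Qs = 2P + 290.
Without the tax, 302 − P = 2P + 290 gives 3P = 12, so P* = $4 and Q* = 298.
With the tax collected from producers, supply shifts: Qs = 2(P − 3) + 290.
Solving gives Q = 296 with buyers paying $6 and producers receiving $3 (the $3 wedge).
The less price-elastic side of the market bears the larger share of a per-unit tax.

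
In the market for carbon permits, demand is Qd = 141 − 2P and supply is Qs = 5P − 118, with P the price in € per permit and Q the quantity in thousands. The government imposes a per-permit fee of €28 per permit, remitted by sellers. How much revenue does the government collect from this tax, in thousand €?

Tax revenue = €756 thousand.

Before the tax: set 141 − 2P = 5P − 118 → P* = €37, Q* = 67.
With the tax collected from sellers, supply shifts: Qs = 5(P − 28) − 118.
Solving gives Q = 27 with buyers paying €57 and sellers receiving €29 (the €28 wedge).
Revenue = t · Q = 28 · 27 = €756.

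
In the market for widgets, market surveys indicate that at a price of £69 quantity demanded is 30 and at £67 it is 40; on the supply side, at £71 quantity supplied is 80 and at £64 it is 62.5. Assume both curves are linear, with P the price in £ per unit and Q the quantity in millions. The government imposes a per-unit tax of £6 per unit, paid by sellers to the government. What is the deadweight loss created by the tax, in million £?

Deadweight loss = £30 million.

Demand slope: (40 − 30)/(67 − 69) = -5, so Qd = 375 − 5P.
Supply slope: (62.5 − 80)/(64 − 71) = 2.5, so Qs = 2.5P − 97.5.
Without the tax, 375 − 5P = 2.5P − 97.5 gives 7.5P = 472.5, so P* = £63 and Q* = 60.
With the tax collected from sellers, supply shifts: Qs = 2.5(P − 6) − 97.5.
Solving gives Q = 50 with buyers paying £65 and sellers receiving £59 (the £6 wedge).
Quantity falls by |ΔQ| = |60 − 50| = 10.
DWL = ½ · t · |ΔQ| = ½ · 6 · 10 = £30.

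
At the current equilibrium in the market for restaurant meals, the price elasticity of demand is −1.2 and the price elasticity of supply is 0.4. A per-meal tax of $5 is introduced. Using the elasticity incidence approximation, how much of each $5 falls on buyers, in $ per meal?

Incidence ratio: buyers' share ≈ εs / (εs + |εd|) = 0.4 / (0.4 + 1.2) = 0.25.
So buyers bear ≈ 0.25 × $5 = $1.25; producers bear $3.75.

Buyers bear ≈ $1.25 per meal.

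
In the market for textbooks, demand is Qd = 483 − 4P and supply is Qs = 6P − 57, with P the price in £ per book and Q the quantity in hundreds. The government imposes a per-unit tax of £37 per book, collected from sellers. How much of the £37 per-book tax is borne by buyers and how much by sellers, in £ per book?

Buyers bear £22.2 per book; sellers bear £14.8 per book.

Before the tax: set 483 − 4P = 6P − 57 → P* = £54, Q* = 267.
With the tax collected from sellers, supply shifts: Qs = 6(P − 37) − 57.
New equilibrium: buyers pay £76.2, sellers receive £39.2, Q = 178.2. (Wedge: Pb − Ps = 37.)
Burden on buyers: £22.2; on sellers: £14.8. (They sum to £37.)
The less price-elastic side of the market bears the larger share of a per-unit tax.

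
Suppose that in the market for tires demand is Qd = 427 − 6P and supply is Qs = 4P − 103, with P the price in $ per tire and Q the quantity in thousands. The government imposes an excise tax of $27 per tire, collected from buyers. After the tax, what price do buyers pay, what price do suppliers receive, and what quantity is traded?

Before the tax: set 427 − 6P = 4P − 103 → P* = $53, Q* = 109.
With the tax collected from buyers, demand (in seller-price terms) shifts: Qd = 427 − 6(P + 27).
Solving gives Q = 44.2 with buyers paying $63.8 and suppliers receiving $36.8 (the $27 wedge).
The less price-elastic side of the market bears the larger share of a per-unit tax.

Buyers pay $63.8; suppliers receive $36.8; quantity = 44.2.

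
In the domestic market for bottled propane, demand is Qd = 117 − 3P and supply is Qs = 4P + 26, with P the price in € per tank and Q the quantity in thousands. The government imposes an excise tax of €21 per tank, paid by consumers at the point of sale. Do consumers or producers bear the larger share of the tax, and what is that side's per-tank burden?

Consumers bear the larger share: €12 per tank.

Before the tax: set 117 − 3P = 4P + 26 → P* = €13, Q* = 78.
With the tax collected from consumers, demand (in seller-price terms) shifts: Qd = 117 − 3(P + 21).
New equilibrium: consumers pay €25, producers receive €4, Q = 42. (Wedge: Pb − Ps = 21.)
Per-tank burden: consumers €12, producers €9.
Consumers take the larger share because demand is less price-elastic here (demand slope 3 vs supply slope 4).
The less price-elastic side of the market bears the larger share of a per-unit tax.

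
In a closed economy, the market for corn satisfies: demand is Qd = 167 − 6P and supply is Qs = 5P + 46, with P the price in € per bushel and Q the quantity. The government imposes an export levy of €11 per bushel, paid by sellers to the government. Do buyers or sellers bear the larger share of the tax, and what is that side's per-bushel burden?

Before the tax: set 167 − 6P = 5P + 46 → P* = €11, Q* = 101.
With the tax collected from sellers, supply shifts: Qs = 5(P − 11) + 46.
Solving gives Q = 71 with buyers paying €16 and sellers receiving €5 (the €11 wedge).
Per-bushel burden: buyers €5, sellers €6.
Sellers take the larger share because supply is less price-elastic here (demand slope 6 vs supply slope 5).

Sellers bear the larger share: €6 per bushel.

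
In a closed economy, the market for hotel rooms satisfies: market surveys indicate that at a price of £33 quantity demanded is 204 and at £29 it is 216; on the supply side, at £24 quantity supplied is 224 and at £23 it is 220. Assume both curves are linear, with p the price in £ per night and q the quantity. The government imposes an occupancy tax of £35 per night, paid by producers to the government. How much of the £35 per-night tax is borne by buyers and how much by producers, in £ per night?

Demand slope: (216 − 204)/(29 − 33) = -3, so qd = 303 − 3p.
Supply slope: (220 − 224)/(23 − 24) = 4, so qs = 4p + 128.
Before the tax: set 303 − 3p = 4p + 128 → p* = £25, q* = 228.
With the tax collected from producers, supply shifts: qs = 4(p − 35) + 128.
New equilibrium: buyers pay £45, producers receive £10, q = 168. (Wedge: pb − ps = 35.)
Burden on buyers: £20; on producers: £15. (They sum to £35.)

Buyers bear £20 per night; producers bear £15 per night.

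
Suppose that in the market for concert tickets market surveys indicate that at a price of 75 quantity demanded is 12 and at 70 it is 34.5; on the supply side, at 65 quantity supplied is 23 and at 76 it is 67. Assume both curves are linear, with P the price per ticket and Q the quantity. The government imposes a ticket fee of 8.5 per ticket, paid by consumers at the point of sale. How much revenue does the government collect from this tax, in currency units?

Demand slope: (34.5 − 12)/(70 − 75) = -4.5, so Qd = 349.5 − 4.5P.
Supply slope: (67 − 23)/(76 − 65) = 4, so Qs = 4P − 237.
Before the tax: set 349.5 − 4.5P = 4P − 237 → P* = 69, Q* = 39.
With the tax collected from consumers, demand (in seller-price terms) shifts: Qd = 349.5 − 4.5(P + 8.5).
New equilibrium: consumers pay 73, sellers receive 64.5, Q = 21. (Wedge: Pb − Ps = 8.5.)
Revenue = t · Q = 8.5 · 21 = 178.5.

Tax revenue = 178.5.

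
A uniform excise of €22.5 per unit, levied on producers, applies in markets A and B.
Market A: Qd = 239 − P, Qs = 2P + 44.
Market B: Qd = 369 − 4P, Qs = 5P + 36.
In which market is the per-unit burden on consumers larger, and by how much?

Market A: pre-tax P* = €65, Q* = 174; post-tax Q = 159; per-unit burden on consumers = €15.
Market B: pre-tax P* = €37, Q* = 221; post-tax Q = 171; per-unit burden on consumers = €12.5.
Difference: €15 vs €12.5 → market A is larger by €2.5.

Market A, by €2.5.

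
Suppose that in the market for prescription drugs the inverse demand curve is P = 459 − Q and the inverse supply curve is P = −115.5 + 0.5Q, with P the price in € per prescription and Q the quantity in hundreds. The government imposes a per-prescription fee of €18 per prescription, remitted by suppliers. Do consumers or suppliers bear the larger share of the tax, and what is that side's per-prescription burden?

Rewrite in direct form: Qd = 459 − P and Qs = 2P + 231.
Before the tax: set 459 − P = 2P + 231 → P* = €76, Q* = 383.
With the tax collected from suppliers, supply shifts: Qs = 2(P − 18) + 231.
Solving gives Q = 371 with consumers paying €88 and suppliers receiving €70 (the €18 wedge).
Per-prescription burden: consumers €12, suppliers €6.
Consumers take the larger share because demand is less price-elastic here (demand slope 1 vs supply slope 2).
The less price-elastic side of the market bears the larger share of a per-unit tax.

Consumers bear the larger share: €12 per prescription.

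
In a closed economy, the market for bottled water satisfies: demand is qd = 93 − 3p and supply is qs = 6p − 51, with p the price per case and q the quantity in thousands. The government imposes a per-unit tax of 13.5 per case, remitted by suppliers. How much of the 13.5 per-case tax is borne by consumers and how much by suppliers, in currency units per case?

Consumers bear 9 per case; suppliers bear 4.5 per case.

Without the tax, 93 − 3p = 6p − 51 gives 9p = 144, so p* = 16 and q* = 45.
With the tax collected from suppliers, supply shifts: qs = 6(p − 13.5) − 51.
Solving gives q = 18 with consumers paying 25 and suppliers receiving 11.5 (the 13.5 wedge).
Burden on consumers: 9; on suppliers: 4.5. (They sum to 13.5.)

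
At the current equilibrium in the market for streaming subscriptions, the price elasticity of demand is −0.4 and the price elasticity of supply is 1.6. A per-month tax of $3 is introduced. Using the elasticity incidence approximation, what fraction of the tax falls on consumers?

Consumers' share ≈ 0.8.

Incidence ratio: consumers' share ≈ εs / (εs + |εd|) = 1.6 / (1.6 + 0.4) = 0.8.
Supply is the more elastic side, so consumers bear the larger share.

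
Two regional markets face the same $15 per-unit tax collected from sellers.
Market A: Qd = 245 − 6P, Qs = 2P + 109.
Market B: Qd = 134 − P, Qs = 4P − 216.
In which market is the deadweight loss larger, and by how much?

Market A, by $78.75.

Market A: pre-tax P* = $17, Q* = 143; post-tax Q = 120.5; deadweight loss = $168.75.
Market B: pre-tax P* = $70, Q* = 64; post-tax Q = 52; deadweight loss = $90.
Difference: $168.75 vs $90 → market A is larger by $78.75.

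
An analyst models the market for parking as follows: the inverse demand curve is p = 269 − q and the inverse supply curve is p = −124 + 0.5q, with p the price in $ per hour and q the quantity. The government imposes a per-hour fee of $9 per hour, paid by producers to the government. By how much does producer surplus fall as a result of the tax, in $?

Inverting to q(p) form: qd = 269 − p; qs = 2p + 248.
Before the tax: set 269 − p = 2p + 248 → p* = $7, q* = 262.
With the tax collected from producers, supply shifts: qs = 2(p − 9) + 248.
New equilibrium: buyers pay $13, producers receive $4, q = 256. (Wedge: pb − ps = 9.)
ΔPS is the trapezoid between Q = 256 and Q = 262 of height $3: ½ · (262 + 256) · 3 = $777.

Producer surplus falls by $777.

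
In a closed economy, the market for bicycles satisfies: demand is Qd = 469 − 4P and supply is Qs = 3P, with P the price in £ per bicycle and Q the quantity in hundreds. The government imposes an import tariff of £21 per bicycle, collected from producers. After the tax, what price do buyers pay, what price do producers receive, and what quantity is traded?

Buyers pay £76; producers receive £55; quantity = 165.

Without the tax, 469 − 4P = 3P gives 7P = 469, so P* = £67 and Q* = 201.
With the tax collected from producers, supply shifts: Qs = 3(P − 21).
Solving gives Q = 165 with buyers paying £76 and producers receiving £55 (the £21 wedge).
The less price-elastic side of the market bears the larger share of a per-unit tax.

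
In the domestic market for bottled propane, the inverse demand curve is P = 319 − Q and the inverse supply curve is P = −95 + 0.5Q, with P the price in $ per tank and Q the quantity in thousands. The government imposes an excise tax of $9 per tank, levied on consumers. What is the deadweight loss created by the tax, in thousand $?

Inverting to Q(P) form: Qd = 319 − P; Qs = 2P + 190.
Before the tax: set 319 − P = 2P + 190 → P* = $43, Q* = 276.
With the tax collected from consumers, demand (in seller-price terms) shifts: Qd = 319 − (P + 9).
New equilibrium: consumers pay $49, producers receive $40, Q = 270. (Wedge: Pb − Ps = 9.)
Quantity falls by |ΔQ| = |276 − 270| = 6.
DWL = ½ · t · |ΔQ| = ½ · 9 · 6 = $27.

Deadweight loss = $27 thousand.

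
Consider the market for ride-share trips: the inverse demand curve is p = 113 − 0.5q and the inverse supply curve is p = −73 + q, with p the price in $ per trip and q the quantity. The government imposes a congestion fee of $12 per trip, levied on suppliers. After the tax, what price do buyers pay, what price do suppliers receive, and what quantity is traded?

Inverting to q(p) form: qd = 226 − 2p; qs = p + 73.
Without the tax, 226 − 2p = p + 73 gives 3p = 153, so p* = $51 and q* = 124.
With the tax collected from suppliers, supply shifts: qs = (p − 12) + 73.
New equilibrium: buyers pay $55, suppliers receive $43, q = 116. (Wedge: pb − ps = 12.)

Buyers pay $55; suppliers receive $43; quantity = 116.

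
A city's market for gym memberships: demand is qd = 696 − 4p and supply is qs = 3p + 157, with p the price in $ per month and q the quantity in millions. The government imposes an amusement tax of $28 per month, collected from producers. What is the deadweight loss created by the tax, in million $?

Before the tax: set 696 − 4p = 3p + 157 → p* = $77, q* = 388.
With the tax collected from producers, supply shifts: qs = 3(p − 28) + 157.
New equilibrium: buyers pay $89, producers receive $61, q = 340. (Wedge: pb − ps = 28.)
Quantity falls by |ΔQ| = |388 − 340| = 48.
DWL = ½ · t · |ΔQ| = ½ · 28 · 48 = $672.

Deadweight loss = $672 million.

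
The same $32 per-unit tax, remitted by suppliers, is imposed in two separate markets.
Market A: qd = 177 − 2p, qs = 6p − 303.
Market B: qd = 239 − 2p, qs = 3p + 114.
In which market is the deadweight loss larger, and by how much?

Market A: pre-tax p* = $60, q* = 57; post-tax q = 9; deadweight loss = $768.
Market B: pre-tax p* = $25, q* = 189; post-tax q = 150.6; deadweight loss = $614.4.
Difference: $768 vs $614.4 → market A is larger by $153.6.

Market A, by $153.6.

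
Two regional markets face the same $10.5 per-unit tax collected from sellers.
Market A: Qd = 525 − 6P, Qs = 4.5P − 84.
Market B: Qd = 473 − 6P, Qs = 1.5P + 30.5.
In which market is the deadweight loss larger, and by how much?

Market A, by $75.6.

Market A: pre-tax P* = $58, Q* = 177; post-tax Q = 150; deadweight loss = $141.75.
Market B: pre-tax P* = $59, Q* = 119; post-tax Q = 106.4; deadweight loss = $66.15.
Difference: $141.75 vs $66.15 → market A is larger by $75.6.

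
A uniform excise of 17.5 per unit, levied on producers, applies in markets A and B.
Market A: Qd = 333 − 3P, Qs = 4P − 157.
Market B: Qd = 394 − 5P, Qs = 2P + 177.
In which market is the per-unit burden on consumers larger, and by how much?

Market A: pre-tax P* = 70, Q* = 123; post-tax Q = 93; per-unit burden on consumers = 10.
Market B: pre-tax P* = 31, Q* = 239; post-tax Q = 214; per-unit burden on consumers = 5.
Difference: 10 vs 5 → market A is larger by 5.

Market A, by 5.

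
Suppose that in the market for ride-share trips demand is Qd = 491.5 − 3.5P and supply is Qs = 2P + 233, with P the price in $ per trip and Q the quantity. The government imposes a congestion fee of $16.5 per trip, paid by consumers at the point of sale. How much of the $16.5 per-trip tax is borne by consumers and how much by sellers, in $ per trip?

Before the tax: set 491.5 − 3.5P = 2P + 233 → P* = $47, Q* = 327.
With the tax collected from consumers, demand (in seller-price terms) shifts: Qd = 491.5 − 3.5(P + 16.5).
New equilibrium: consumers pay $53, sellers receive $36.5, Q = 306. (Wedge: Pb − Ps = 16.5.)
Burden on consumers: $6; on sellers: $10.5. (They sum to $16.5.)

Consumers bear $6 per trip; sellers bear $10.5 per trip.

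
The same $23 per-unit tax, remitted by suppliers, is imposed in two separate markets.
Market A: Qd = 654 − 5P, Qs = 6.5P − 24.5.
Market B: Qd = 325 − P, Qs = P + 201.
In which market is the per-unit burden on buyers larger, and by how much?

Market A, by $1.5.

Market A: pre-tax P* = $59, Q* = 359; post-tax Q = 294; per-unit burden on buyers = $13.
Market B: pre-tax P* = $62, Q* = 263; post-tax Q = 251.5; per-unit burden on buyers = $11.5.
Difference: $13 vs $11.5 → market A is larger by $1.5.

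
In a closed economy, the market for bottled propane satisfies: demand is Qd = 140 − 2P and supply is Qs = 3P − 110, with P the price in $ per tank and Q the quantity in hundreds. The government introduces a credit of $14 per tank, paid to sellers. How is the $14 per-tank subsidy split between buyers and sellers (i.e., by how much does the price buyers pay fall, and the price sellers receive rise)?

Buyers gain $8.4 per tank; sellers gain $5.6 per tank.

Before the subsidy: set 140 − 2P = 3P − 110 → P* = $50, Q* = 40.
With a per-unit subsidy paid to sellers, each receives P + 14 per unit sold, so supply becomes Qs = 3(P + 14) − 110.
New equilibrium: buyers pay $41.6, sellers receive $55.6, Q = 56.8. (Wedge: Pb − Ps = −14.)
Gain to buyers: $8.4; to sellers: $5.6. (They sum to $14.)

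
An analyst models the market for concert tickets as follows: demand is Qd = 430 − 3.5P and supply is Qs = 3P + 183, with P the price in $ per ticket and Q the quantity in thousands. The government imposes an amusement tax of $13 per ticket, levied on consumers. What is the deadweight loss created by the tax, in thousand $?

Before the tax: set 430 − 3.5P = 3P + 183 → P* = $38, Q* = 297.
With the tax collected from consumers, demand (in seller-price terms) shifts: Qd = 430 − 3.5(P + 13).
New equilibrium: consumers pay $44, suppliers receive $31, Q = 276. (Wedge: Pb − Ps = 13.)
Quantity falls by |ΔQ| = |297 − 276| = 21.
DWL = ½ · t · |ΔQ| = ½ · 13 · 21 = $136.5.

Deadweight loss = $136.5 thousand.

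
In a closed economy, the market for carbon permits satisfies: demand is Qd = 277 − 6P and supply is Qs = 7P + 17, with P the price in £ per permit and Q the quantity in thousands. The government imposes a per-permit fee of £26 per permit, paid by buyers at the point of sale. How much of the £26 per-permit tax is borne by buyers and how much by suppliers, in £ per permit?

Before the tax: set 277 − 6P = 7P + 17 → P* = £20, Q* = 157.
With the tax collected from buyers, demand (in seller-price terms) shifts: Qd = 277 − 6(P + 26).
New equilibrium: buyers pay £34, suppliers receive £8, Q = 73. (Wedge: Pb − Ps = 26.)
Burden on buyers: £14; on suppliers: £12. (They sum to £26.)
The less price-elastic side of the market bears the larger share of a per-unit tax.

Buyers bear £14 per permit; suppliers bear £12 per permit.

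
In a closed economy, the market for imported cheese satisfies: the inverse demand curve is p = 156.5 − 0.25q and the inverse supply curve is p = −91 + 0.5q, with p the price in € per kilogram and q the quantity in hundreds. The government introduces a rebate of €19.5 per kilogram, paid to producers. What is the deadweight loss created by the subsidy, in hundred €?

Rewrite in direct form: qd = 626 − 4p and qs = 2p + 182.
Before the subsidy: set 626 − 4p = 2p + 182 → p* = €74, q* = 330.
With a per-unit subsidy paid to producers, each receives p + 19.5 per unit sold, so supply becomes qs = 2(p + 19.5) + 182.
New equilibrium: consumers pay €67.5, producers receive €87, q = 356. (Wedge: pb − ps = −19.5.)
Quantity rises by |ΔQ| = |330 − 356| = 26.
DWL = ½ · t · |ΔQ| = ½ · 19.5 · 26 = €253.5.

Deadweight loss = €253.5 hundred.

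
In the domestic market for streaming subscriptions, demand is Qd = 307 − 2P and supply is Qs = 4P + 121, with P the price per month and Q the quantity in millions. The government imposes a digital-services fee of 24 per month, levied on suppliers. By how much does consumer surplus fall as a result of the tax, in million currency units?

Consumer surplus falls by 3664 million.

Before the tax: set 307 − 2P = 4P + 121 → P* = 31, Q* = 245.
With the tax collected from suppliers, supply shifts: Qs = 4(P − 24) + 121.
New equilibrium: buyers pay 47, suppliers receive 23, Q = 213. (Wedge: Pb − Ps = 24.)
ΔCS is the trapezoid between Q = 213 and Q = 245 of height 16: ½ · (245 + 213) · 16 = 3664.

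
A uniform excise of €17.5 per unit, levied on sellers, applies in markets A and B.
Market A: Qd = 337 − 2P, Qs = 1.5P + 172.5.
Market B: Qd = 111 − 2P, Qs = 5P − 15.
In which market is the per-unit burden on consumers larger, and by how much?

Market B, by €5.

Market A: pre-tax P* = €47, Q* = 243; post-tax Q = 228; per-unit burden on consumers = €7.5.
Market B: pre-tax P* = €18, Q* = 75; post-tax Q = 50; per-unit burden on consumers = €12.5.
Difference: €7.5 vs €12.5 → market B is larger by €5.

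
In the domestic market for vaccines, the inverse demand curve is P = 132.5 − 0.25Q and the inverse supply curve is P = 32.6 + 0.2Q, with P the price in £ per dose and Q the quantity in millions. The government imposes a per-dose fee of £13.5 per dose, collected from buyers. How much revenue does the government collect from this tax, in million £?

Tax revenue = £2592 million.

Inverting to Q(P) form: Qd = 530 − 4P; Qs = 5P − 163.
Without the tax, 530 − 4P = 5P − 163 gives 9P = 693, so P* = £77 and Q* = 222.
With the tax collected from buyers, demand (in seller-price terms) shifts: Qd = 530 − 4(P + 13.5).
Solving gives Q = 192 with buyers paying £84.5 and producers receiving £71 (the £13.5 wedge).
Revenue = t · Q = 13.5 · 192 = £2592.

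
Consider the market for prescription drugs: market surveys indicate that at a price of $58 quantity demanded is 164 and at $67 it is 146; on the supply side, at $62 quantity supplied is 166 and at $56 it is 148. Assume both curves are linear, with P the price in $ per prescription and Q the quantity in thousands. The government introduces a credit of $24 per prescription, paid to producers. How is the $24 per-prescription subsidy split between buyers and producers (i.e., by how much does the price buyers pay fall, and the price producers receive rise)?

Buyers gain $14.4 per prescription; producers gain $9.6 per prescription.

Demand slope: (146 − 164)/(67 − 58) = -2, so Qd = 280 − 2P.
Supply slope: (148 − 166)/(56 − 62) = 3, so Qs = 3P − 20.
Without the subsidy, 280 − 2P = 3P − 20 gives 5P = 300, so P* = $60 and Q* = 160.
With a per-unit subsidy paid to producers, each receives P + 24 per unit sold, so supply becomes Qs = 3(P + 24) − 20.
New equilibrium: buyers pay $45.6, producers receive $69.6, Q = 188.8. (Wedge: Pb − Ps = −24.)
Gain to buyers: $14.4; to producers: $9.6. (They sum to $24.)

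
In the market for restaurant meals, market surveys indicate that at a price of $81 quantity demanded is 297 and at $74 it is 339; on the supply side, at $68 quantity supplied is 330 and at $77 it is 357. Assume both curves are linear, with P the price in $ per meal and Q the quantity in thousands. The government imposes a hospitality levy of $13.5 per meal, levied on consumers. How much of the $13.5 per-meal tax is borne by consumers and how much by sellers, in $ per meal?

Consumers bear $4.5 per meal; sellers bear $9 per meal.

Demand slope: (339 − 297)/(74 − 81) = -6, so Qd = 783 − 6P.
Supply slope: (357 − 330)/(77 − 68) = 3, so Qs = 3P + 126.
Before the tax: set 783 − 6P = 3P + 126 → P* = $73, Q* = 345.
With the tax collected from consumers, demand (in seller-price terms) shifts: Qd = 783 − 6(P + 13.5).
New equilibrium: consumers pay $77.5, sellers receive $64, Q = 318. (Wedge: Pb − Ps = 13.5.)
Burden on consumers: $4.5; on sellers: $9. (They sum to $13.5.)
The less price-elastic side of the market bears the larger share of a per-unit tax.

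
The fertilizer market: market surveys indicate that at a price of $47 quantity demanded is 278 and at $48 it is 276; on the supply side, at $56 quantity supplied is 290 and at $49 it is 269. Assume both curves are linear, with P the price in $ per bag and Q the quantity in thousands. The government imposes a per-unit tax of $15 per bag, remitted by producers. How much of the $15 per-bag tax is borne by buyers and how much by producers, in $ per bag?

Demand slope: (276 − 278)/(48 − 47) = -2, so Qd = 372 − 2P.
Supply slope: (269 − 290)/(49 − 56) = 3, so Qs = 3P + 122.
Before the tax: set 372 − 2P = 3P + 122 → P* = $50, Q* = 272.
With the tax collected from producers, supply shifts: Qs = 3(P − 15) + 122.
New equilibrium: buyers pay $59, producers receive $44, Q = 254. (Wedge: Pb − Ps = 15.)
Burden on buyers: $9; on producers: $6. (They sum to $15.)

Buyers bear $9 per bag; producers bear $6 per bag.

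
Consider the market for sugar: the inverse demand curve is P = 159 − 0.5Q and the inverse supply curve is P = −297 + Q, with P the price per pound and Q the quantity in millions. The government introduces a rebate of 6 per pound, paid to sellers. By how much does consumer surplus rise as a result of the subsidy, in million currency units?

Consumer surplus rises by 612 million.

Inverting to Q(P) form: Qd = 318 − 2P; Qs = P + 297.
Before the subsidy: set 318 − 2P = P + 297 → P* = 7, Q* = 304.
With a per-unit subsidy paid to sellers, each receives P + 6 per unit sold, so supply becomes Qs = (P + 6) + 297.
Solving gives Q = 308 with buyers paying 5 and sellers receiving 11 (the 6 wedge).
ΔCS is the trapezoid between Q = 308 and Q = 304 of height 2: ½ · (304 + 308) · 2 = 612.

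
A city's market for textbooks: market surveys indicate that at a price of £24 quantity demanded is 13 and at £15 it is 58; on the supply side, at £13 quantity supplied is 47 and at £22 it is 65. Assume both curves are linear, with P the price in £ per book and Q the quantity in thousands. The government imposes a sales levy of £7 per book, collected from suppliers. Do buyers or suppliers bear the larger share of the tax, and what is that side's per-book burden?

Demand slope: (58 − 13)/(15 − 24) = -5, so Qd = 133 − 5P.
Supply slope: (65 − 47)/(22 − 13) = 2, so Qs = 2P + 21.
Without the tax, 133 − 5P = 2P + 21 gives 7P = 112, so P* = £16 and Q* = 53.
With the tax collected from suppliers, supply shifts: Qs = 2(P − 7) + 21.
Solving gives Q = 43 with buyers paying £18 and suppliers receiving £11 (the £7 wedge).
Per-book burden: buyers £2, suppliers £5.
Suppliers take the larger share because supply is less price-elastic here (demand slope 5 vs supply slope 2).

Suppliers bear the larger share: £5 per book.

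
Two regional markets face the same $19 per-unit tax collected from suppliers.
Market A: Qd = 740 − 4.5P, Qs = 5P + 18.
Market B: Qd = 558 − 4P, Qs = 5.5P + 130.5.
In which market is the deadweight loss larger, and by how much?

Market A, by $9.5.

Market A: pre-tax P* = $76, Q* = 398; post-tax Q = 353; deadweight loss = $427.5.
Market B: pre-tax P* = $45, Q* = 378; post-tax Q = 334; deadweight loss = $418.
Difference: $427.5 vs $418 → market A is larger by $9.5.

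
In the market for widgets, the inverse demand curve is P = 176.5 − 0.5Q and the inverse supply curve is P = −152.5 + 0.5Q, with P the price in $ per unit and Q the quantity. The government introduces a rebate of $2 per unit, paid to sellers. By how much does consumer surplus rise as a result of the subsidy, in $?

Consumer surplus rises by $330.

Rewrite in direct form: Qd = 353 − 2P and Qs = 2P + 305.
Before the subsidy: set 353 − 2P = 2P + 305 → P* = $12, Q* = 329.
With a per-unit subsidy paid to sellers, each receives P + 2 per unit sold, so supply becomes Qs = 2(P + 2) + 305.
Solving gives Q = 331 with consumers paying $11 and sellers receiving $13 (the $2 wedge).
ΔCS is the trapezoid between Q = 331 and Q = 329 of height $1: ½ · (329 + 331) · 1 = $330.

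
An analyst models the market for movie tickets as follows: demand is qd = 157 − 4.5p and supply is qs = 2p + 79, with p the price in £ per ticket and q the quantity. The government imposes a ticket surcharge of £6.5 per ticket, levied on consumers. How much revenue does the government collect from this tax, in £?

Without the tax, 157 − 4.5p = 2p + 79 gives 6.5p = 78, so p* = £12 and q* = 103.
With the tax collected from consumers, demand (in seller-price terms) shifts: qd = 157 − 4.5(p + 6.5).
New equilibrium: consumers pay £14, suppliers receive £7.5, q = 94. (Wedge: pb − ps = 6.5.)
Revenue = t · Q = 6.5 · 94 = £611.

Tax revenue = £611.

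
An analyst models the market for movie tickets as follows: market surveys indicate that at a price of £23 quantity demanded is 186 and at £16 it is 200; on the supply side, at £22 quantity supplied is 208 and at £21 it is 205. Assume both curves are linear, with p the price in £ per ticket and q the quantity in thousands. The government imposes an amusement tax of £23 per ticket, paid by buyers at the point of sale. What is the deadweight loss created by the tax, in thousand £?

Demand slope: (200 − 186)/(16 − 23) = -2, so qd = 232 − 2p.
Supply slope: (205 − 208)/(21 − 22) = 3, so qs = 3p + 142.
Without the tax, 232 − 2p = 3p + 142 gives 5p = 90, so p* = £18 and q* = 196.
With the tax collected from buyers, demand (in seller-price terms) shifts: qd = 232 − 2(p + 23).
Solving gives q = 168.4 with buyers paying £31.8 and suppliers receiving £8.8 (the £23 wedge).
Quantity falls by |ΔQ| = |196 − 168.4| = 27.6.
DWL = ½ · t · |ΔQ| = ½ · 23 · 27.6 = £317.4.

Deadweight loss = £317.4 thousand.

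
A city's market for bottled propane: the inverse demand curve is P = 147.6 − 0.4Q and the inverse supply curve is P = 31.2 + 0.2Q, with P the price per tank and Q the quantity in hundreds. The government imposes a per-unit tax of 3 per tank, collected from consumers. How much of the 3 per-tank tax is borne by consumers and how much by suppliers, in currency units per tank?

Consumers bear 2 per tank; suppliers bear 1 per tank.

Inverting to Q(P) form: Qd = 369 − 2.5P; Qs = 5P − 156.
Without the tax, 369 − 2.5P = 5P − 156 gives 7.5P = 525, so P* = 70 and Q* = 194.
With the tax collected from consumers, demand (in seller-price terms) shifts: Qd = 369 − 2.5(P + 3).
New equilibrium: consumers pay 72, suppliers receive 69, Q = 189. (Wedge: Pb − Ps = 3.)
Burden on consumers: 2; on suppliers: 1. (They sum to 3.)
The less price-elastic side of the market bears the larger share of a per-unit tax.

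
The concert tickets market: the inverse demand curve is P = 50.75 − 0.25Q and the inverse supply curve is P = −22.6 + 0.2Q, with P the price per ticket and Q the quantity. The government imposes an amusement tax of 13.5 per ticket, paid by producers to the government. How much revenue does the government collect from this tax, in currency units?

Inverting to Q(P) form: Qd = 203 − 4P; Qs = 5P + 113.
Before the tax: set 203 − 4P = 5P + 113 → P* = 10, Q* = 163.
With the tax collected from producers, supply shifts: Qs = 5(P − 13.5) + 113.
New equilibrium: buyers pay 17.5, producers receive 4, Q = 133. (Wedge: Pb − Ps = 13.5.)
Revenue = t · Q = 13.5 · 133 = 1795.5.

Tax revenue = 1795.5.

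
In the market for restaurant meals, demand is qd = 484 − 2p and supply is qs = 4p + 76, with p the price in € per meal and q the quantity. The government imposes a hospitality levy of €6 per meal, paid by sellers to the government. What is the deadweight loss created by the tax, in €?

Without the tax, 484 − 2p = 4p + 76 gives 6p = 408, so p* = €68 and q* = 348.
With the tax collected from sellers, supply shifts: qs = 4(p − 6) + 76.
New equilibrium: consumers pay €72, sellers receive €66, q = 340. (Wedge: pb − ps = 6.)
Quantity falls by |ΔQ| = |348 − 340| = 8.
DWL = ½ · t · |ΔQ| = ½ · 6 · 8 = €24.

Deadweight loss = €24.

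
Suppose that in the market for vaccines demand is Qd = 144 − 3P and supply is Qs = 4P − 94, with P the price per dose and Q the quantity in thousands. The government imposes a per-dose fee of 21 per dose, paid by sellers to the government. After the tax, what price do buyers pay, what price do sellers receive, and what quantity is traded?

Buyers pay 46; sellers receive 25; quantity = 6.

Without the tax, 144 − 3P = 4P − 94 gives 7P = 238, so P* = 34 and Q* = 42.
With the tax collected from sellers, supply shifts: Qs = 4(P − 21) − 94.
Solving gives Q = 6 with buyers paying 46 and sellers receiving 25 (the 21 wedge).
The less price-elastic side of the market bears the larger share of a per-unit tax.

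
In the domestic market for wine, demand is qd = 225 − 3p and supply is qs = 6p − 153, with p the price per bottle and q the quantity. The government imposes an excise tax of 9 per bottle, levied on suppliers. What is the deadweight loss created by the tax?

Before the tax: set 225 − 3p = 6p − 153 → p* = 42, q* = 99.
With the tax collected from suppliers, supply shifts: qs = 6(p − 9) − 153.
New equilibrium: consumers pay 48, suppliers receive 39, q = 81. (Wedge: pb − ps = 9.)
Quantity falls by |ΔQ| = |99 − 81| = 18.
DWL = ½ · t · |ΔQ| = ½ · 9 · 18 = 81.

Deadweight loss = 81.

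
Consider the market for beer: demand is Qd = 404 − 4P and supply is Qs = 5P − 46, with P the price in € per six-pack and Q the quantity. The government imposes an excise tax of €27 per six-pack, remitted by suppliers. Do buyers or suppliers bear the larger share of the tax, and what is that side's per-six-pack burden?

Without the tax, 404 − 4P = 5P − 46 gives 9P = 450, so P* = €50 and Q* = 204.
With the tax collected from suppliers, supply shifts: Qs = 5(P − 27) − 46.
Solving gives Q = 144 with buyers paying €65 and suppliers receiving €38 (the €27 wedge).
Per-six-pack burden: buyers €15, suppliers €12.
Buyers take the larger share because demand is less price-elastic here (demand slope 4 vs supply slope 5).

Buyers bear the larger share: €15 per six-pack.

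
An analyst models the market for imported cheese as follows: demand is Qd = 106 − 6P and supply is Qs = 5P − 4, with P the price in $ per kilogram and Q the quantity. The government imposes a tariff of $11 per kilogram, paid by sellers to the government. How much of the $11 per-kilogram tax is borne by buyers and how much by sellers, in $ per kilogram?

Buyers bear $5 per kilogram; sellers bear $6 per kilogram.

Before the tax: set 106 − 6P = 5P − 4 → P* = $10, Q* = 46.
With the tax collected from sellers, supply shifts: Qs = 5(P − 11) − 4.
Solving gives Q = 16 with buyers paying $15 and sellers receiving $4 (the $11 wedge).
Burden on buyers: $5; on sellers: $6. (They sum to $11.)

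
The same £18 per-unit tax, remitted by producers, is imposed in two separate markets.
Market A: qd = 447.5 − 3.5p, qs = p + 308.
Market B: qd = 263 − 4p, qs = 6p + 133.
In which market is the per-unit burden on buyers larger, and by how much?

Market A: pre-tax p* = £31, q* = 339; post-tax q = 325; per-unit burden on buyers = £4.
Market B: pre-tax p* = £13, q* = 211; post-tax q = 167.8; per-unit burden on buyers = £10.8.
Difference: £4 vs £10.8 → market B is larger by £6.8.

Market B, by £6.8.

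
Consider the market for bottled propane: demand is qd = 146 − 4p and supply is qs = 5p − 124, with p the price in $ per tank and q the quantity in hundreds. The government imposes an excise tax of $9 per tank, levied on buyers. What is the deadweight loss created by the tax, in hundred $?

Without the tax, 146 − 4p = 5p − 124 gives 9p = 270, so p* = $30 and q* = 26.
With the tax collected from buyers, demand (in seller-price terms) shifts: qd = 146 − 4(p + 9).
New equilibrium: buyers pay $35, sellers receive $26, q = 6. (Wedge: pb − ps = 9.)
Quantity falls by |ΔQ| = |26 − 6| = 20.
DWL = ½ · t · |ΔQ| = ½ · 9 · 20 = $90.

Deadweight loss = $90 hundred.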